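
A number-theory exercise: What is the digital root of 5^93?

8

The digital root of n equals n mod 9 (or 9 when 9 | n), so we need 5^93 mod 9.
5^93 ≡ 8 (mod 9), so the digital root is 8.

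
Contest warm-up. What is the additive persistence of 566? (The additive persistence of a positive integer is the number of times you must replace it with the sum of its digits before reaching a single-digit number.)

2

566 → 17 → 8 (2 steps)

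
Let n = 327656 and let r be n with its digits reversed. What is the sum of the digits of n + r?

Reversal of 327656 is 656723; 327656 + 656723 = 984379.
Digit sum of 984379: 9+8+4+3+7+9 = 40.

40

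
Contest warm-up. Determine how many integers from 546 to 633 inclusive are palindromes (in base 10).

8

The integers in [546, 633] that are palindromes (in base 10): 555, 565, 575, 585, 595, 606, 616, 626.
8 qualify.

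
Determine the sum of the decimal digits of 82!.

82! = 475364333701284174842138206989404946643813294067993328617160934076743994734899148613007131808479167119360000000000000000000
Sum of its 123 digits: 477.

477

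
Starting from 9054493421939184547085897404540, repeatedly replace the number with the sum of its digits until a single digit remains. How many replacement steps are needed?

3

9054493421939184547085897404540 → 145 → 10 → 1 (3 steps)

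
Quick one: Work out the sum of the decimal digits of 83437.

8+3+4+3+7 = 25

25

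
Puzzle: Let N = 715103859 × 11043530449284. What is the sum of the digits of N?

117

715103859 × 11043530449284 = 7897271241266992186956
Sum of its 22 digits: 117.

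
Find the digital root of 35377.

7

3+5+3+7+7 = 25
2+5 = 7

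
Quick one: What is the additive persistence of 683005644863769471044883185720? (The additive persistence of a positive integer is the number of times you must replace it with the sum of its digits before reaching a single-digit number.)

683005644863769471044883185720 → 137 → 11 → 2 (3 steps)

3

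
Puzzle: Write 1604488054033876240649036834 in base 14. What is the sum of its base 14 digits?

152

1604488054033876240649036834 in base 14 is 6DBAAD90720A8039A01586B0.
Digit sum: 6+13+11+10+10+13+9+0+7+2+0+10+8+0+3+9+10+0+1+5+8+6+11+0 = 152.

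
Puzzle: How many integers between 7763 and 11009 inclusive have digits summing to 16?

The integers in [7763, 11009] that have digits summing to 16: 7801, 7810, 7900, 8008, 8017, 8026, …, 10951, 10960.
157 qualify.

157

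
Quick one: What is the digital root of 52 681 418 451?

9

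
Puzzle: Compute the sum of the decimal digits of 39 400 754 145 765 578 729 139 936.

3+9+4+0+0+7+5+4+1+4+5+7+6+5+5+7+8+7+2+9+1+3+9+9+3+6 = 129

129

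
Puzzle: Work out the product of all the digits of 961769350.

0

9×6×1×7×6×9×3×5×0 = 0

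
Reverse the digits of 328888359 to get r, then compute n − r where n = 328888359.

-625000464

Reverse of 328888359 is 953888823.
328888359 − 953888823 = -625000464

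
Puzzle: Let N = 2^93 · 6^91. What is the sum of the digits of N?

2^93 · 6^91 = 642027131948848897499801352751357194218892836974696426352221486270937231810383251785187838396465152
Sum of its 99 digits: 468.

468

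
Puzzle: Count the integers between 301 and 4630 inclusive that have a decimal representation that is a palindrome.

106

The integers in [301, 4630] that have a decimal representation that is a palindrome: 303, 313, 323, 333, 343, 353, …, 4444, 4554.
106 qualify.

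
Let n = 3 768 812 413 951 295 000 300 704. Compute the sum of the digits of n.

88

3+7+6+8+8+1+2+4+1+3+9+5+1+2+9+5+0+0+0+3+0+0+7+0+4 = 88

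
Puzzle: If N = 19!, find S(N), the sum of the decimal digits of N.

19! = 121645100408832000
Sum of its 18 digits: 45.

45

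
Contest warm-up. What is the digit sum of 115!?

648

115! = 292509369349301569068815180481773552003419272043053514672100535242441942363589054622883930786268803187059211939585703515345785120071002251720730101703194015956992000000000000000000000000000
Sum of its 189 digits: 648.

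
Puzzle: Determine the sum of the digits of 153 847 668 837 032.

71

1+5+3+8+4+7+6+6+8+8+3+7+0+3+2 = 71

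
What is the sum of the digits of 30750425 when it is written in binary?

15

30750425 in base 2 is 1110101010011011011011001.
Digit sum: 1+1+1+0+1+0+1+0+1+0+0+1+1+0+1+1+0+1+1+0+1+1+0+0+1 = 15.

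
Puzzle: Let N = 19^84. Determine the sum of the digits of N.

478

19^84 = 260197116877105969295901581876340698090881996328247121654867528250661819610373144180117184501691957444080721
Sum of its 108 digits: 478.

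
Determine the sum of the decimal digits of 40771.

19

4+0+7+7+1 = 19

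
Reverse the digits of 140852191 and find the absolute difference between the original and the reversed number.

50405850

Reverse of 140852191 is 191258041.
|140852191 − 191258041| = 50405850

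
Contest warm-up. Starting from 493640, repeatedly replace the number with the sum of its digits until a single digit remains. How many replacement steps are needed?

2

493640 → 26 → 8 (2 steps)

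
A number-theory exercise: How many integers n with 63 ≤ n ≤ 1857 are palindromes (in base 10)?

The integers in [63, 1857] that are palindromes (in base 10): 66, 77, 88, 99, 101, 111, …, 1661, 1771.
102 qualify.

102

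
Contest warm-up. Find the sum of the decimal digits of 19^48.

262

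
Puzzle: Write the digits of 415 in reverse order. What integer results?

Reversing 415 gives 514.

514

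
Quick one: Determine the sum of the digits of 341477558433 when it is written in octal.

39

341477558433 in base 8 is 4760151404241.
Digit sum: 4+7+6+0+1+5+1+4+0+4+2+4+1 = 39.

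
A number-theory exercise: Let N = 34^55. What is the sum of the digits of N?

34^55 = 1703493329567268465942478062534694113318852014472240119495402716475481522933726183424
Sum of its 85 digits: 358.

358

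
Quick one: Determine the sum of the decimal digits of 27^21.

27^21 = 1144561273430837494885949696427
Sum of its 31 digits: 153.

153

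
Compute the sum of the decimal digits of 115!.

115! = 292509369349301569068815180481773552003419272043053514672100535242441942363589054622883930786268803187059211939585703515345785120071002251720730101703194015956992000000000000000000000000000
Sum of its 189 digits: 648.

648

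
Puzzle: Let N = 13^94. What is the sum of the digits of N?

13^94 = 513659254171021172271592450568246047489920249149063314875767634353494969417264192587335787046883806712089
Sum of its 105 digits: 481.

481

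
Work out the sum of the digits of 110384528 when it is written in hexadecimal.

38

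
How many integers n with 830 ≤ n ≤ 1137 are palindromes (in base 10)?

The integers in [830, 1137] that are palindromes (in base 10): 838, 848, 858, 868, 878, 888, …, 1001, 1111.
19 qualify.

19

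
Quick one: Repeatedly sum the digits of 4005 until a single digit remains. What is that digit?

9

4+0+0+5 = 9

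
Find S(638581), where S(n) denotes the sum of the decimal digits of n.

31

6+3+8+5+8+1 = 31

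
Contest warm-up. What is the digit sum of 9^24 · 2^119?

279

9^24 · 2^119 = 53013894630981412226204144764875593481815633156179878739968
Sum of its 59 digits: 279.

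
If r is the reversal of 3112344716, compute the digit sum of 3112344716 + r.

Reversal of 3112344716 is 6174432113; 3112344716 + 6174432113 = 9286776829.
Digit sum of 9286776829: 9+2+8+6+7+7+6+8+2+9 = 64.

64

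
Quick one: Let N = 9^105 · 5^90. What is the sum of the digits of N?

792

9^105 · 5^90 = 12669628521091777357454662770688873107254286078353031657693579560887950054285962376388845787232067474903079689245731891665026902504820327521883882582187652587890625
Sum of its 164 digits: 792.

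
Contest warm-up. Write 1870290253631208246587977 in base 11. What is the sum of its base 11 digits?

1870290253631208246587977 in base 11 is 20A80816180624A20728A787.
Digit sum: 2+0+10+8+0+8+1+6+1+8+0+6+2+4+10+2+0+7+2+8+10+7+8+7 = 117.

117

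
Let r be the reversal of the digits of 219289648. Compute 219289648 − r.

Reverse of 219289648 is 846982912.
219289648 − 846982912 = -627693264

-627693264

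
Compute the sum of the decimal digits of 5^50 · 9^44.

387

5^50 · 9^44 = 86133209878937897741197632776184961716850896351616029278375208377838134765625
Sum of its 77 digits: 387.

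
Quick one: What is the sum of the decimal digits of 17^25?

152

17^25 = 5770627412348402378939569991057
Sum of its 31 digits: 152.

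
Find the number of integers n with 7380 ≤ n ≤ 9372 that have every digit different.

The integers in [7380, 9372] that have every digit different: 7380, 7381, 7382, 7384, 7385, 7386, …, 9371, 9372.
1011 qualify.

1011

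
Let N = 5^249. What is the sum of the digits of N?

755

5^249 = 1105429575052088912049453038438451145102848046647844017283034044181579750804790663420352960444452892999750053625107156940415372665194489176787584483463433571159839630126953125
Sum of its 175 digits: 755.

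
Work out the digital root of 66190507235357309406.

9

6+6+1+9+0+5+0+7+2+3+5+3+5+7+3+0+9+4+0+6 = 81
8+1 = 9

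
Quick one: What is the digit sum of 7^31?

7^31 = 157775382034845806615042743
Sum of its 27 digits: 115.

115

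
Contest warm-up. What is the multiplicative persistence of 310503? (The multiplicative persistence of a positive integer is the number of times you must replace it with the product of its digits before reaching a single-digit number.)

1

310503 → 0 (1 step)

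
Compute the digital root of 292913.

2+9+2+9+1+3 = 26
2+6 = 8

8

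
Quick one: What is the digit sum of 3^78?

153

3^78 = 16423203268260658146231467800709255289
Sum of its 38 digits: 153.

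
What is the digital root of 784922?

5

7+8+4+9+2+2 = 32
3+2 = 5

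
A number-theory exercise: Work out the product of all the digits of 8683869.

8×6×8×3×8×6×9 = 497664

497664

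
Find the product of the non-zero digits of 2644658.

2×6×4×4×6×5×8 = 46080

46080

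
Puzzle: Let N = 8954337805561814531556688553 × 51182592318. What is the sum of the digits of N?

8954337805561814531556688553 × 51182592318 = 458306221379725106116994136114296335854
Sum of its 39 digits: 162.

162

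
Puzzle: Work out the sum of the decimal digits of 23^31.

203

23^31 = 1635170022196481349560959748587682926364327
Sum of its 43 digits: 203.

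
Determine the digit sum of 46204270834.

40

4+6+2+0+4+2+7+0+8+3+4 = 40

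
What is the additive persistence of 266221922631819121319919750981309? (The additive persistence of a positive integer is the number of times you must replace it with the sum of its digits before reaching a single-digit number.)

3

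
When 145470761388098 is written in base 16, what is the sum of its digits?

83

145470761388098 in base 16 is 844E0D0EC842.
Digit sum: 8+4+4+14+0+13+0+14+12+8+4+2 = 83.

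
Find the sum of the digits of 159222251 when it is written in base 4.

26

159222251 in base 4 is 21133120213223.
Digit sum: 2+1+1+3+3+1+2+0+2+1+3+2+2+3 = 26.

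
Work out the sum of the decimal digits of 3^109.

3^109 = 10144175740568179028790664417176723510595582355545683
Sum of its 53 digits: 234.

234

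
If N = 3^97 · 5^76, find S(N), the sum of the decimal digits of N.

495

3^97 · 5^76 = 2526283219526908757150162765284849109460079957379189587065963784606736908244783990085124969482421875
Sum of its 100 digits: 495.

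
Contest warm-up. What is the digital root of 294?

2+9+4 = 15
1+5 = 6

6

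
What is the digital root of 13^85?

The digital root of n equals n mod 9 (or 9 when 9 | n), so we need 13^85 mod 9.
13^85 ≡ 4 (mod 9), so the digital root is 4.

4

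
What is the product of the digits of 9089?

0

9×0×8×9 = 0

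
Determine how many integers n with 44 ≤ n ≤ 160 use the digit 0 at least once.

21

The integers in [44, 160] that use the digit 0 at least once: 50, 60, 70, 80, 90, 100, …, 150, 160.
21 qualify.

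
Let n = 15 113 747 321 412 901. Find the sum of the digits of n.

1+5+1+1+3+7+4+7+3+2+1+4+1+2+9+0+1 = 52

52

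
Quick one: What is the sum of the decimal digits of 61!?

315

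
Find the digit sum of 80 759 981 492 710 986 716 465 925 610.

145

8+0+7+5+9+9+8+1+4+9+2+7+1+0+9+8+6+7+1+6+4+6+5+9+2+5+6+1+0 = 145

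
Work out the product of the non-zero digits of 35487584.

537600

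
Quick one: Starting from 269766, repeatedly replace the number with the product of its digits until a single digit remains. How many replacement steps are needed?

269766 → 27216 → 168 → 48 → 32 → 6 (5 steps)

5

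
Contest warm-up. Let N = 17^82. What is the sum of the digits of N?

469

17^82 = 78851789346805766062788892749630430175353353661150360859161996580258019826310450330842376090831289889
Sum of its 101 digits: 469.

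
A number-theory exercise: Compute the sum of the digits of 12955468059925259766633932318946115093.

1+2+9+5+5+4+6+8+0+5+9+9+2+5+2+5+9+7+6+6+6+3+3+9+3+2+3+1+8+9+4+6+1+1+5+0+9+3 = 181

181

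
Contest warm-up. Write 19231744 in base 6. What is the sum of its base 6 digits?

19231744 in base 6 is 1524111504.
Digit sum: 1+5+2+4+1+1+1+5+0+4 = 24.

24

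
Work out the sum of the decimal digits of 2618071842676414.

2+6+1+8+0+7+1+8+4+2+6+7+6+4+1+4 = 67

67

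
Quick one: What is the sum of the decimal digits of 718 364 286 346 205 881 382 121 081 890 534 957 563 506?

7+1+8+3+6+4+2+8+6+3+4+6+2+0+5+8+8+1+3+8+2+1+2+1+0+8+1+8+9+0+5+3+4+9+5+7+5+6+3+5+0+6 = 183

183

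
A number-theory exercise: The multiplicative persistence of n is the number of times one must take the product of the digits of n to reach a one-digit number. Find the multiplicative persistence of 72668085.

72668085 → 0 (1 step)

1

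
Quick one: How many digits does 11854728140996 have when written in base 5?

19

11854728140996 in base 5 is 3023211440401002441, which has 19 digits.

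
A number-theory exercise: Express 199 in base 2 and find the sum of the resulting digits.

199 in base 2 is 11000111.
Digit sum: 1+1+0+0+0+1+1+1 = 5.

5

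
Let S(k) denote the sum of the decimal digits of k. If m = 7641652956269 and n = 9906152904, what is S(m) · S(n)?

S(7641652956269) = 7+6+4+1+6+5+2+9+5+6+2+6+9 = 68.
S(9906152904) = 9+9+0+6+1+5+2+9+0+4 = 45.
68 · 45 = 3060.

3060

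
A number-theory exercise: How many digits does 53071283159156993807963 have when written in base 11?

22

53071283159156993807963 in base 11 is 7198378268A38281080897, which has 22 digits.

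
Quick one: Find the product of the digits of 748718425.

501760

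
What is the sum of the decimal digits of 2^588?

757

2^588 = 1013065324433836171511818326096474890383898005918563696288002277756507034036354527929615978746851512277392062160962106733983191180520452956027069051297354415786421338721071661056
Sum of its 178 digits: 757.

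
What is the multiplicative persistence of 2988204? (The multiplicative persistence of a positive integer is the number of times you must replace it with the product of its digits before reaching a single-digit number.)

2988204 → 0 (1 step)

1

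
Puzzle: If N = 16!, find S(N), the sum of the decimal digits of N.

16! = 20922789888000
Sum of its 14 digits: 63.

63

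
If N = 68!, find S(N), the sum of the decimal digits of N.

342

68! = 2480035542436830599600990418569171581047399201355367672371710738018221445712183296000000000000000
Sum of its 97 digits: 342.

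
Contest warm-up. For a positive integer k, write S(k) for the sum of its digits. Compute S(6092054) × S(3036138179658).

1560

S(6092054) = 6+0+9+2+0+5+4 = 26.
S(3036138179658) = 3+0+3+6+1+3+8+1+7+9+6+5+8 = 60.
26 · 60 = 1560.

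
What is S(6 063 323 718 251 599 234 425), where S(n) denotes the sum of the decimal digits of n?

6+0+6+3+3+2+3+7+1+8+2+5+1+5+9+9+2+3+4+4+2+5 = 90

90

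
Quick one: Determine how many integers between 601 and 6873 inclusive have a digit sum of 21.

The integers in [601, 6873] that have a digit sum of 21: 669, 678, 687, 696, 759, 768, …, 6861, 6870.
356 qualify.

356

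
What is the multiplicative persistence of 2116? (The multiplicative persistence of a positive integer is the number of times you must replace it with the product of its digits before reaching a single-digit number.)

2116 → 12 → 2 (2 steps)

2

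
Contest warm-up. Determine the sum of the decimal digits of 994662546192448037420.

95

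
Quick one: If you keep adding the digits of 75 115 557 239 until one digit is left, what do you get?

5

7+5+1+1+5+5+5+7+2+3+9 = 50
5+0 = 5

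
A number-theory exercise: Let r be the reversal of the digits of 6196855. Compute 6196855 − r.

Reverse of 6196855 is 5586916.
6196855 − 5586916 = 609939

609939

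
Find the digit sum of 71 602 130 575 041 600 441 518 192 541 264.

105

7+1+6+0+2+1+3+0+5+7+5+0+4+1+6+0+0+4+4+1+5+1+8+1+9+2+5+4+1+2+6+4 = 105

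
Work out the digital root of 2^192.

The digital root of n equals n mod 9 (or 9 when 9 | n), so we need 2^192 mod 9.
2^192 ≡ 1 (mod 9), so the digital root is 1.

1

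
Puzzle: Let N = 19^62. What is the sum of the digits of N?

325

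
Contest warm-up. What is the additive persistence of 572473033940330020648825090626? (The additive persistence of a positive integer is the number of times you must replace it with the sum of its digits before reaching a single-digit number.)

572473033940330020648825090626 → 111 → 3 (2 steps)

2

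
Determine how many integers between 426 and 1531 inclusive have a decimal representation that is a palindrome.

62

The integers in [426, 1531] that have a decimal representation that is a palindrome: 434, 444, 454, 464, 474, 484, …, 1331, 1441.
62 qualify.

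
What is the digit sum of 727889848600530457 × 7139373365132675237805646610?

236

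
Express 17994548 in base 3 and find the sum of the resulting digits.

20

17994548 in base 3 is 1020212012212202.
Digit sum: 1+0+2+0+2+1+2+0+1+2+2+1+2+2+0+2 = 20.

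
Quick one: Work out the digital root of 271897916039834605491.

3

2+7+1+8+9+7+9+1+6+0+3+9+8+3+4+6+0+5+4+9+1 = 102
1+0+2 = 3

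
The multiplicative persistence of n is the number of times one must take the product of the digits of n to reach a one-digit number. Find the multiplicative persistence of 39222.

39222 → 216 → 12 → 2 (3 steps)

3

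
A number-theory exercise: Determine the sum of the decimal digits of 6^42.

153

6^42 = 481229803398374426442198455156736
Sum of its 33 digits: 153.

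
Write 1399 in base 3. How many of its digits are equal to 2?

1399 in base 3 is 1220211.
The digit 2 appears 3 times.

3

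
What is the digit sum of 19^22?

127

19^22 = 13569980418174090907801371961
Sum of its 29 digits: 127.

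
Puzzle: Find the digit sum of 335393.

26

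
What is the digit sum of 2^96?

127

2^96 = 79228162514264337593543950336
Sum of its 29 digits: 127.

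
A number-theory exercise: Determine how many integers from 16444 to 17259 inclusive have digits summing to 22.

The integers in [16444, 17259] that have digits summing to 22: 16447, 16456, 16465, 16474, 16483, 16492, …, 17248, 17257.
63 qualify.

63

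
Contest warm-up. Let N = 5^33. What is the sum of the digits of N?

89

5^33 = 116415321826934814453125
Sum of its 24 digits: 89.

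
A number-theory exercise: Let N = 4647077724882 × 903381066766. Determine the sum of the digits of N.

4647077724882 × 903381066766 = 4198082032448417421471612
Sum of its 25 digits: 93.

93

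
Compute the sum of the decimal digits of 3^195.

3^195 = 1093061682616768598101980749118434678309602685816438255039403134728775682721408160470718926107
Sum of its 94 digits: 414.

414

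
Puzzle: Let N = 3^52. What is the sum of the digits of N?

3^52 = 6461081889226673298932241
Sum of its 25 digits: 117.

117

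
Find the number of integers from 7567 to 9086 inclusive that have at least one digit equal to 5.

398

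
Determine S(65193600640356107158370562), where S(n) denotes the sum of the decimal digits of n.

99

6+5+1+9+3+6+0+0+6+4+0+3+5+6+1+0+7+1+5+8+3+7+0+5+6+2 = 99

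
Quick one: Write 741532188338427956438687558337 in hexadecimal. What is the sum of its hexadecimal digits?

741532188338427956438687558337 in base 16 is 95C050CBE39024CBDAED82AC1.
Digit sum: 9+5+12+0+5+0+12+11+14+3+9+0+2+4+12+11+13+10+14+13+8+2+10+12+1 = 192.

192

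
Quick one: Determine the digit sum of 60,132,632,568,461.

6+0+1+3+2+6+3+2+5+6+8+4+6+1 = 53

53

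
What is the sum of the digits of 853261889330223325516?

8+5+3+2+6+1+8+8+9+3+3+0+2+2+3+3+2+5+5+1+6 = 85

85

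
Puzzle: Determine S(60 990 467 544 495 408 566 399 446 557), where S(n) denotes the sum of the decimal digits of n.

153

6+0+9+9+0+4+6+7+5+4+4+4+9+5+4+0+8+5+6+6+3+9+9+4+4+6+5+5+7 = 153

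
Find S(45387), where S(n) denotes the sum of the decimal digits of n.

27

4+5+3+8+7 = 27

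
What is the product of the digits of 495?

180

4×9×5 = 180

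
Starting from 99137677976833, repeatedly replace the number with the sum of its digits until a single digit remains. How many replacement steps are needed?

3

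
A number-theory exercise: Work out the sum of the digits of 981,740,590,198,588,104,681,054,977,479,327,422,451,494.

201

9+8+1+7+4+0+5+9+0+1+9+8+5+8+8+1+0+4+6+8+1+0+5+4+9+7+7+4+7+9+3+2+7+4+2+2+4+5+1+4+9+4 = 201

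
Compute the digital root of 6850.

1

6+8+5+0 = 19
1+9 = 10
1+0 = 1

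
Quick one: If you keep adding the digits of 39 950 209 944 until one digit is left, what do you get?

9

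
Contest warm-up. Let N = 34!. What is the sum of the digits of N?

34! = 295232799039604140847618609643520000000
Sum of its 39 digits: 144.

144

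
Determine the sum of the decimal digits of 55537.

5+5+5+3+7 = 25

25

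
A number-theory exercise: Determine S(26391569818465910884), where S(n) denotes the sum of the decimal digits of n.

103

2+6+3+9+1+5+6+9+8+1+8+4+6+5+9+1+0+8+8+4 = 103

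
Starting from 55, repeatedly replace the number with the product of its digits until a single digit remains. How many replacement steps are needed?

3

55 → 25 → 10 → 0 (3 steps)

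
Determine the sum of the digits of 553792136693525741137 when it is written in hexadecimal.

127

553792136693525741137 in base 16 is 1E0568E634CE2B7E51.
Digit sum: 1+14+0+5+6+8+14+6+3+4+12+14+2+11+7+14+5+1 = 127.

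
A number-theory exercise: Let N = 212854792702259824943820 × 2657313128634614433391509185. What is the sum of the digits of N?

228

212854792702259824943820 × 2657313128634614433391509185 = 565621835140514351755606511508567277876057638986700
Sum of its 51 digits: 228.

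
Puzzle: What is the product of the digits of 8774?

1568

8×7×7×4 = 1568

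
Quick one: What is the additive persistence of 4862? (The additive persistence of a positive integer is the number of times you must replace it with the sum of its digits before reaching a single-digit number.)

4862 → 20 → 2 (2 steps)

2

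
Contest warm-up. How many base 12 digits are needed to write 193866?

193866 in base 12 is 94236, which has 5 digits.

5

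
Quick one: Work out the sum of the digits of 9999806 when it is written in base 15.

9999806 in base 15 is D27D8B.
Digit sum: 13+2+7+13+8+11 = 54.

54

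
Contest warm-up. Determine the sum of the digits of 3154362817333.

3+1+5+4+3+6+2+8+1+7+3+3+3 = 49

49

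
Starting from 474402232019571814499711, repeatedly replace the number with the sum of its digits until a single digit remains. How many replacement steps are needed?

474402232019571814499711 → 95 → 14 → 5 (3 steps)

3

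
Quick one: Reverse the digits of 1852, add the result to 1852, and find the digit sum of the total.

Reversal of 1852 is 2581; 1852 + 2581 = 4433.
Digit sum of 4433: 4+4+3+3 = 14.

14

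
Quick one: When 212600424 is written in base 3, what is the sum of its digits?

212600424 in base 3 is 112211001012221210.
Digit sum: 1+1+2+2+1+1+0+0+1+0+1+2+2+2+1+2+1+0 = 20.

20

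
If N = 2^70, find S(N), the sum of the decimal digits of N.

2^70 = 1180591620717411303424
Sum of its 22 digits: 70.

70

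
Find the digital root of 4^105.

1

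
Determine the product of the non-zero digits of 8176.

8×1×7×6 = 336

336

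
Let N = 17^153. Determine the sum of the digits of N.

863

17^153 = 181419919907036280649478169945191105218710869552871882165610659782995592806901500862618491409403869967078426442775378678240690146066798142011530550527679359269105359869000383712515854120337
Sum of its 189 digits: 863.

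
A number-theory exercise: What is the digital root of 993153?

3

9+9+3+1+5+3 = 30
3+0 = 3
(Equivalently, 993153 mod 9 = 3.)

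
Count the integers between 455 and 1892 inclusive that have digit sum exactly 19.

The integers in [455, 1892] that have digit sum exactly 19: 469, 478, 487, 496, 559, 568, …, 1882, 1891.
84 qualify.

84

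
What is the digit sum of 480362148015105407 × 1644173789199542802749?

480362148015105407 × 1644173789199542802749 = 789798853090027495611041243101444363843
Sum of its 39 digits: 163.

163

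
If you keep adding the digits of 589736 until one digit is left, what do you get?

2

5+8+9+7+3+6 = 38
3+8 = 11
1+1 = 2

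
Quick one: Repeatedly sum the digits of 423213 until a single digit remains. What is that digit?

4+2+3+2+1+3 = 15
1+5 = 6
(Equivalently, 423213 mod 9 = 6.)

6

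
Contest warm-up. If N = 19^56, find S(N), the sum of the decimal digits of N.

19^56 = 407569478172909828847318650548420153417875032325531352984650263038054881
Sum of its 72 digits: 316.

316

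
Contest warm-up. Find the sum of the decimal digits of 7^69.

244

7^69 = 20500514515695490612229010908095867391439626248463723805607
Sum of its 59 digits: 244.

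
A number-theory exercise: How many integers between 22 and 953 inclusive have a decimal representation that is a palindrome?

93

The integers in [22, 953] that have a decimal representation that is a palindrome: 22, 33, 44, 55, 66, 77, …, 939, 949.
93 qualify.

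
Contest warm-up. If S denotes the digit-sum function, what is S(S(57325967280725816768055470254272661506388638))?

9

First digit sum: 207.
2+0+7 = 9.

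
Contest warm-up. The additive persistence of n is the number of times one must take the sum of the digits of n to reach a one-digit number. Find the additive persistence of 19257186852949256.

3

19257186852949256 → 89 → 17 → 8 (3 steps)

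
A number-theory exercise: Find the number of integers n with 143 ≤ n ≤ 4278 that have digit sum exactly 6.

68

The integers in [143, 4278] that have digit sum exactly 6: 150, 204, 213, 222, 231, 240, …, 4110, 4200.
68 qualify.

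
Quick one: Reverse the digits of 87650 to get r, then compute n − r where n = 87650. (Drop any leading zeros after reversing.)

Reverse of 87650 is 5678.
87650 − 5678 = 81972

81972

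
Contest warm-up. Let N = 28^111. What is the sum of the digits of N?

28^111 = 43106372645943668933465776686813315162547767072934151754942041962615741158385938234915631225372059162483773798970568472099708157351712233552902917500240891215872
Sum of its 161 digits: 721.

721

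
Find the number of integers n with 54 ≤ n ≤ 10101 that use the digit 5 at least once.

The integers in [54, 10101] that use the digit 5 at least once: 54, 55, 56, 57, 58, 59, …, 10085, 10095.
3449 qualify.

3449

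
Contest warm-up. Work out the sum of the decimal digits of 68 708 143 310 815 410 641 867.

92

6+8+7+0+8+1+4+3+3+1+0+8+1+5+4+1+0+6+4+1+8+6+7 = 92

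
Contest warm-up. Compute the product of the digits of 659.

270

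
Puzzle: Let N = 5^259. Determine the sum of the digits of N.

833

5^259 = 10795210693868055781732939828500499463895000455545351731279629337710739753953033822464384379340360283200684117432687079496243873683539933367066254721322593468357808887958526611328125
Sum of its 182 digits: 833.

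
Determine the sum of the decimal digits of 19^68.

415

19^68 = 902079606596111390074904829592133306678985676093985838176871085024218578910930387981841
Sum of its 87 digits: 415.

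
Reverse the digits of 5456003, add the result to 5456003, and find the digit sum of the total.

37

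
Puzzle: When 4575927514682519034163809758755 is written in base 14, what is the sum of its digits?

4575927514682519034163809758755 in base 14 is 73993502980A174D7D08067A6C3.
Digit sum: 7+3+9+9+3+5+0+2+9+8+0+10+1+7+4+13+7+13+0+8+0+6+7+10+6+12+3 = 162.

162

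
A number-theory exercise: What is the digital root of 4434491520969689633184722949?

6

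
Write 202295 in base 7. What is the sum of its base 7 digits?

202295 in base 7 is 1501532.
Digit sum: 1+5+0+1+5+3+2 = 17.

17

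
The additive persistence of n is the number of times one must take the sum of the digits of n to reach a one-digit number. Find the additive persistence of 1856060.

2

1856060 → 26 → 8 (2 steps)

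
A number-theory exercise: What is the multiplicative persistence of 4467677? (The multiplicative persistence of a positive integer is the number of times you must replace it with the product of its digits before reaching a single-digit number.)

3

4467677 → 197568 → 15120 → 0 (3 steps)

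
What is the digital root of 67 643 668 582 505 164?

1

6+7+6+4+3+6+6+8+5+8+2+5+0+5+1+6+4 = 82
8+2 = 10
1+0 = 1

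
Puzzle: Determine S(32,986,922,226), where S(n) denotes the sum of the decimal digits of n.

51

3+2+9+8+6+9+2+2+2+2+6 = 51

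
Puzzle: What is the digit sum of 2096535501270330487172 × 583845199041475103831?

199

2096535501270330487172 × 583845199041475103831 = 1224052187036694883679267876583143513555932
Sum of its 43 digits: 199.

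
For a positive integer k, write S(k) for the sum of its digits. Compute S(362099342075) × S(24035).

700

S(362099342075) = 3+6+2+0+9+9+3+4+2+0+7+5 = 50.
S(24035) = 2+4+0+3+5 = 14.
50 · 14 = 700.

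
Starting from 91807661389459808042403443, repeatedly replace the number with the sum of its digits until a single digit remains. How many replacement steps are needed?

91807661389459808042403443 → 116 → 8 (2 steps)

2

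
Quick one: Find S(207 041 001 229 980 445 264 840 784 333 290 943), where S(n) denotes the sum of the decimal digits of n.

137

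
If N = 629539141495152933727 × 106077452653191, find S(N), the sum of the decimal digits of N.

183

629539141495152933727 × 106077452653191 = 66779908475282594932445463538072857
Sum of its 35 digits: 183.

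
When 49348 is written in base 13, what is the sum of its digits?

49348 in base 13 is 19600.
Digit sum: 1+9+6+0+0 = 16.

16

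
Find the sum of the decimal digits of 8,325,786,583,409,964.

8+3+2+5+7+8+6+5+8+3+4+0+9+9+6+4 = 87

87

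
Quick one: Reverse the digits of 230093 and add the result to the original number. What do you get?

Reverse of 230093 is 390032.
230093 + 390032 = 620125

620125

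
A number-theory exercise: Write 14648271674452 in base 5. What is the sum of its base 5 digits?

14648271674452 in base 5 is 3404444130022040302.
Digit sum: 3+4+0+4+4+4+4+1+3+0+0+2+2+0+4+0+3+0+2 = 40.

40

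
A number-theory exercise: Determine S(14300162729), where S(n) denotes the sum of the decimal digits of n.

35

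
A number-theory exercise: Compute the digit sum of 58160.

5+8+1+6+0 = 20

20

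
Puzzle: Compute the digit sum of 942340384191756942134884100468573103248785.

9+4+2+3+4+0+3+8+4+1+9+1+7+5+6+9+4+2+1+3+4+8+8+4+1+0+0+4+6+8+5+7+3+1+0+3+2+4+8+7+8+5 = 181

181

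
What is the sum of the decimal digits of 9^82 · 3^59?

477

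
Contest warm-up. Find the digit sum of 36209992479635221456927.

112

3+6+2+0+9+9+9+2+4+7+9+6+3+5+2+2+1+4+5+6+9+2+7 = 112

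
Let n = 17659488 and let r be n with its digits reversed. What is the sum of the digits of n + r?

Reversal of 17659488 is 88495671; 17659488 + 88495671 = 106155159.
Digit sum of 106155159: 1+0+6+1+5+5+1+5+9 = 33.

33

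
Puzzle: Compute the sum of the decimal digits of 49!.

225

49! = 608281864034267560872252163321295376887552831379210240000000000
Sum of its 63 digits: 225.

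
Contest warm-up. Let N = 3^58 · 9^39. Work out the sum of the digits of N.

3^58 · 9^39 = 77355401014542844188348446843727534965514746256921793516785161121
Sum of its 65 digits: 288.

288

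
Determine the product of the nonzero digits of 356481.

2880

3×5×6×4×8×1 = 2880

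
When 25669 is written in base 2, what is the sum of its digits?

6

25669 in base 2 is 110010001000101.
Digit sum: 1+1+0+0+1+0+0+0+1+0+0+0+1+0+1 = 6.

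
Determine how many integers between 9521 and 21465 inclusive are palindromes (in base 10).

The integers in [9521, 21465] that are palindromes (in base 10): 9559, 9669, 9779, 9889, 9999, 10001, …, 21312, 21412.
120 qualify.

120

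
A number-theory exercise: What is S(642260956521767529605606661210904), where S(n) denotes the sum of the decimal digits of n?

136

6+4+2+2+6+0+9+5+6+5+2+1+7+6+7+5+2+9+6+0+5+6+0+6+6+6+1+2+1+0+9+0+4 = 136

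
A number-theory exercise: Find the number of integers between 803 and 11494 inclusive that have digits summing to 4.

36

The integers in [803, 11494] that have digits summing to 4: 1003, 1012, 1021, 1030, 1102, 1111, …, 11110, 11200.
36 qualify.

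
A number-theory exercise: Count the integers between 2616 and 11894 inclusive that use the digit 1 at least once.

3861

The integers in [2616, 11894] that use the digit 1 at least once: 2616, 2617, 2618, 2619, 2621, 2631, …, 11893, 11894.
3861 qualify.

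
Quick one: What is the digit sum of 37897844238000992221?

88

3+7+8+9+7+8+4+4+2+3+8+0+0+0+9+9+2+2+2+1 = 88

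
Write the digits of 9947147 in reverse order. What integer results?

Reversing 9947147 gives 7417499.

7417499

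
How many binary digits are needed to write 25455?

25455 in base 2 is 110001101101111, which has 15 digits.

15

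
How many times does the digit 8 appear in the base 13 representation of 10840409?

1

10840409 in base 13 is 2327258.
The digit 8 appears 1 time.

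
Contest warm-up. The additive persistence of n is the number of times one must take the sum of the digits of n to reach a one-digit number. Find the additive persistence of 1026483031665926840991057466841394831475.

1026483031665926840991057466841394831475 → 178 → 16 → 7 (3 steps)

3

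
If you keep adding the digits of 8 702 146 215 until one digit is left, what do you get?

8+7+0+2+1+4+6+2+1+5 = 36
3+6 = 9

9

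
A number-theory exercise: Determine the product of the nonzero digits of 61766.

6×1×7×6×6 = 1512

1512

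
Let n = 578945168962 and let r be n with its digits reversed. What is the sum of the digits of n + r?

Reversal of 578945168962 is 269861549875; 578945168962 + 269861549875 = 848806718837.
Digit sum of 848806718837: 8+4+8+8+0+6+7+1+8+8+3+7 = 68.

68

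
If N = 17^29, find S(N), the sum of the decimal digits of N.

17^29 = 481968572106750915091411825223071697
Sum of its 36 digits: 152.

152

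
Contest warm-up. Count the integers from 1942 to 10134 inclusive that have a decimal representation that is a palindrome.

83

The integers in [1942, 10134] that have a decimal representation that is a palindrome: 1991, 2002, 2112, 2222, 2332, 2442, …, 10001, 10101.
83 qualify.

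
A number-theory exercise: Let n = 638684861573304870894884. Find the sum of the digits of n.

6+3+8+6+8+4+8+6+1+5+7+3+3+0+4+8+7+0+8+9+4+8+8+4 = 128

128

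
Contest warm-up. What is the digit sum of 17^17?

98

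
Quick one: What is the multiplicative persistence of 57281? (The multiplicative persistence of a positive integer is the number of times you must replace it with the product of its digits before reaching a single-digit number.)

2

57281 → 560 → 0 (2 steps)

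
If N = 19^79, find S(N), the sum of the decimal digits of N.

496

19^79 = 105083486919184559783716879606324584796844551178384677533033827908602127625096227646841739567639241179
Sum of its 102 digits: 496.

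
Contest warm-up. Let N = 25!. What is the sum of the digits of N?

72

25! = 15511210043330985984000000
Sum of its 26 digits: 72.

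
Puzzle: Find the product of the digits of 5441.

80

5×4×4×1 = 80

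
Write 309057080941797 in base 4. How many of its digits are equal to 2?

4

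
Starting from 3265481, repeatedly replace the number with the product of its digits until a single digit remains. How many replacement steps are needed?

2

3265481 → 5760 → 0 (2 steps)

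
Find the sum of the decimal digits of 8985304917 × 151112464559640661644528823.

8985304917 × 151112464559640661644528823 = 1357791570827727476827718139450122691
Sum of its 37 digits: 171.

171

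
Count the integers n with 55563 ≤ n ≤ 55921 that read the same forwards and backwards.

3

The integers in [55563, 55921] that read the same forwards and backwards: 55655, 55755, 55855.
3 qualify.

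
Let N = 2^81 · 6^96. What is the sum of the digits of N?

2^81 · 6^96 = 1218848383309142828847279130613904673399929370194150246903045477842482401015024454560942536955789312
Sum of its 100 digits: 432.

432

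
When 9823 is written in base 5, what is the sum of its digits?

9823 in base 5 is 303243.
Digit sum: 3+0+3+2+4+3 = 15.

15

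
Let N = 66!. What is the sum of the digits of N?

351

66! = 544344939077443064003729240247842752644293064388798874532860126869671081148416000000000000000
Sum of its 93 digits: 351.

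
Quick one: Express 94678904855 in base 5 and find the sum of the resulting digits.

35

94678904855 in base 5 is 3022400244423410.
Digit sum: 3+0+2+2+4+0+0+2+4+4+4+2+3+4+1+0 = 35.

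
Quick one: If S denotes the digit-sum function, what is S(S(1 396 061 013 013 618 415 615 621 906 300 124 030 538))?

7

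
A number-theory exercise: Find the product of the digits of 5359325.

5×3×5×9×3×2×5 = 20250

20250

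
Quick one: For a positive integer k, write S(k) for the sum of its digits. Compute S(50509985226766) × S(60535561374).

S(50509985226766) = 5+0+5+0+9+9+8+5+2+2+6+7+6+6 = 70.
S(60535561374) = 6+0+5+3+5+5+6+1+3+7+4 = 45.
70 · 45 = 3150.

3150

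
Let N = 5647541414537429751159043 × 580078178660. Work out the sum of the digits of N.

5647541414537429751159043 × 580078178660 = 3276015537651792296450034687428622380
Sum of its 37 digits: 158.

158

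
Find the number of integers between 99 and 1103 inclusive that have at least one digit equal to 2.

The integers in [99, 1103] that have at least one digit equal to 2: 102, 112, 120, 121, 122, 123, …, 1092, 1102.
272 qualify.

272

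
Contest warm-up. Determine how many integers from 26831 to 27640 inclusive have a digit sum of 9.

1

The integers in [26831, 27640] that have a digit sum of 9: 27000.
1 qualifies.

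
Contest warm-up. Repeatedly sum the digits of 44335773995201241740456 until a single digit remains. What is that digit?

4+4+3+3+5+7+7+3+9+9+5+2+0+1+2+4+1+7+4+0+4+5+6 = 95
9+5 = 14
1+4 = 5

5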